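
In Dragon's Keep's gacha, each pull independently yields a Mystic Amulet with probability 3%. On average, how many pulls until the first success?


Expected pulls for a geometric distribution = 1/p = 100 / rate%
= 100 / 3
= 33.33

33.33 pulls


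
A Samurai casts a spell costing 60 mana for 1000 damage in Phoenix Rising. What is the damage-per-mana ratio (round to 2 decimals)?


Efficiency = damage / mana
= 1000 / 60
= 16.67

16.67 dmg/mana


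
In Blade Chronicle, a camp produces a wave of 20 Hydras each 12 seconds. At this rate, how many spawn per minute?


Spawns per minute = count * (60 / interval)
= 20 * (60 / 12)
= 20 * 5.0
= 100.0

100.0 per minute


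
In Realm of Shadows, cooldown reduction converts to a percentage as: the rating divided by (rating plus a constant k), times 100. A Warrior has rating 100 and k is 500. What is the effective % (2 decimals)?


effective% = rating / (rating + k) * 100
= 100 / (100 + 500) * 100
= 100 / 600 * 100
= 0.166667 * 100
= 16.67%

16.67%


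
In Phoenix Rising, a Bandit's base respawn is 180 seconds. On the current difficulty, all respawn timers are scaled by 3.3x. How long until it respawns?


Respawn time = base * multiplier
= 180 * 3.3
= 594.0 seconds

594.0 seconds


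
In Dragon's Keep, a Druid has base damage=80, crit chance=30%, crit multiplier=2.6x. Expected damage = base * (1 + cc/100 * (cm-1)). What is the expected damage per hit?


E[dmg] = base * (1 + crit_chance * (crit_mult - 1))
cc as decimal = 30/100 = 0.3
cm - 1 = 2.6 - 1 = 1.6
Bonus factor = 0.3 * 1.6 = 0.48
Total multiplier = 1 + 0.48 = 1.48
Expected damage = 80 * 1.48 = 118.40

118.40 damage


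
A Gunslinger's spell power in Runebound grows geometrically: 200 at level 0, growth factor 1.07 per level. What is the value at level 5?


value = base * growth^level
= 200 * 1.07^5
= 200 * 1.402552
= 280.51

280.51 spell power


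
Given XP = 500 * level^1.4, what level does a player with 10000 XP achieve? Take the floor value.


XP = 500 * level^1.4, so level = (XP / 500)^(1/1.4)
= (10000 / 500)^(1/1.4)
= 20.0^0.7143
= 8.4978
Floor: level = 8

level 8


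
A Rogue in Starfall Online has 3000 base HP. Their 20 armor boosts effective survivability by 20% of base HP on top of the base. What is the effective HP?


EHP = 3000 * (1 + 20/100)
= 3000 * (1 + 0.2)
= 3000 * 1.2
= 3600.0

3600.0 EHP


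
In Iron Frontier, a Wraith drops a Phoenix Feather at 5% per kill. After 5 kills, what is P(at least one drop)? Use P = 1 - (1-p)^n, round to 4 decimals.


P(at least one) = 1 - P(none) = 1 - (1-p)^n
p = 5/100 = 0.05
1 - p = 0.95
(1 - p)^5 = 0.95^5 = 0.773781
P(at least one) = 1 - 0.773781 = 0.2262

0.2262


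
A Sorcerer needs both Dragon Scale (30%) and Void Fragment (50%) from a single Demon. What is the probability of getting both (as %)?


For independent events, P(both) = P(A) * P(B)
= 30% * 50%
= 1500 / 100 %
= 15.0%

15.0%


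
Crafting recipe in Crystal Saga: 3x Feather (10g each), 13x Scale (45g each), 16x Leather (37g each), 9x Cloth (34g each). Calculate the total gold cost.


Cost breakdown:
  Feather: 3 * 10 = 30
  Scale: 13 * 45 = 585
  Leather: 16 * 37 = 592
  Cloth: 9 * 34 = 306
Total = 30 + 585 + 592 + 306 = 1513

1513 gold


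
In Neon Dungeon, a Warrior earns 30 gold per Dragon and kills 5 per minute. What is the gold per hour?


Gold per minute = 30 * 5 = 150
Gold per hour = 150 * 60 = 9000

9000 gold/hour


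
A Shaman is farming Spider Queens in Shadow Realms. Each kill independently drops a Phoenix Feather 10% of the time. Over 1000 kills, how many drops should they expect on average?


Expected drops = kills * (drop_rate / 100)
= 1000 * (10 / 100)
= 1000 * 0.1
= 100.0

100.0 drops


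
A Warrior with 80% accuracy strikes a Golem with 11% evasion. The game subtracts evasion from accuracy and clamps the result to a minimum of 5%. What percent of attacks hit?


accuracy - evasion = 80 - 11 = 69
Apply floor: max(69, 5) = 69
Hit chance = 69%

69%


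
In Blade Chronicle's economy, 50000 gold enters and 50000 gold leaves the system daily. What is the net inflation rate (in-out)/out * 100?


Net gold = 50000 - 50000 = 0
Inflation rate = net / sunk * 100 = 0 / 50000 * 100
= 0.0 * 100
= 0.00%

0.00%


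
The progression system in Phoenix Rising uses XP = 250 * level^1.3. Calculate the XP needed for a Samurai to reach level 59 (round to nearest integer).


XP = 250 * level^1.3
Substitute level = 59:
XP = 250 * 59^1.3
= 250 * 200.4969
= 50124

50124 XP


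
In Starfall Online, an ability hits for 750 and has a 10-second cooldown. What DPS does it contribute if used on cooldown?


DPS = damage / cooldown
= 750 / 10
= 75.00

75.00 DPS


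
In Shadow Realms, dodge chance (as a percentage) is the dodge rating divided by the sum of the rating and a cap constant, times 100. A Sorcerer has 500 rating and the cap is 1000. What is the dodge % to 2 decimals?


dodge% = 500 / (500 + 1000) * 100
= 500 / 1500 * 100
= 0.333333 * 100
= 33.33%

33.33%


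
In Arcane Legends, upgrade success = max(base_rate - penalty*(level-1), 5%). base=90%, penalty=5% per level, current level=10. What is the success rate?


raw_rate = 90 - 5 * (10 - 1)
= 90 - 5 * 9
= 90 - 45
= 45
Apply floor: max(45, 5) = 45%

45%


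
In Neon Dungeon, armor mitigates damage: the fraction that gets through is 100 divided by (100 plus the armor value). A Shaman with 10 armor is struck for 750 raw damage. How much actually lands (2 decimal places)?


actual = 750 * 100 / (100 + 10)
= 750 * 100 / 110
= 75000 / 110
= 681.82

681.82 damage


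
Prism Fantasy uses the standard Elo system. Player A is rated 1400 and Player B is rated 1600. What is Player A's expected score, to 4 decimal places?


Elo expected score: Ea = 1/(1 + 10^((Rb-Ra)/400))
Rb - Ra = 1600 - 1400 = 200
(Rb-Ra)/400 = 200/400 = 0.5
10^0.5 = 3.162278
Ea = 1/(1 + 3.162278) = 1/4.162278 = 0.2403

0.2403


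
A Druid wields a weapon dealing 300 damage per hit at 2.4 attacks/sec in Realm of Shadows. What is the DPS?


DPS = damage * attack_speed
= 300 * 2.4
= 720.0

720.0 DPS


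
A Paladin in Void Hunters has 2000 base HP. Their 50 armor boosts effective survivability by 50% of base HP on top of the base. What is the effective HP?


EHP = 2000 * (1 + 50/100)
= 2000 * (1 + 0.5)
= 2000 * 1.5
= 3000.0

3000.0 EHP


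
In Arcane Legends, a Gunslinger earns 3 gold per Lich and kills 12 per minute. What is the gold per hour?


Gold per minute = 3 * 12 = 36
Gold per hour = 36 * 60 = 2160

2160 gold/hour


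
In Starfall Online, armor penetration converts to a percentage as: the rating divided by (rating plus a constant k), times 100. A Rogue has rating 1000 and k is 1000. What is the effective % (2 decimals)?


effective% = rating / (rating + k) * 100
= 1000 / (1000 + 1000) * 100
= 1000 / 2000 * 100
= 0.5 * 100
= 50.00%

50.00%


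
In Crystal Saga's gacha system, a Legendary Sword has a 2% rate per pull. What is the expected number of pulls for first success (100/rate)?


Expected pulls for a geometric distribution = 1/p = 100 / rate%
= 100 / 2
= 50.0

50.0 pulls


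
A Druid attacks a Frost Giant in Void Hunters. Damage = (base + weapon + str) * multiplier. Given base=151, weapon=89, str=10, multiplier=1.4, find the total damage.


Sum base + weapon + str = 151 + 89 + 10 = 250
Multiply by 1.4:
250 * 1.4 = 350.0

350.0 damage


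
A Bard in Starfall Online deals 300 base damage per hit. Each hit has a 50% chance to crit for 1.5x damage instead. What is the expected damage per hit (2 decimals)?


E[dmg] = base * (1 + crit_chance * (crit_mult - 1))
cc as decimal = 50/100 = 0.5
cm - 1 = 1.5 - 1 = 0.5
Bonus factor = 0.5 * 0.5 = 0.25
Total multiplier = 1 + 0.25 = 1.25
Expected damage = 300 * 1.25 = 375.00

375.00 damage


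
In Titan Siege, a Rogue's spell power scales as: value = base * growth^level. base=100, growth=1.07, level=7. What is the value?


value = base * growth^level
= 100 * 1.07^7
= 100 * 1.605781
= 160.58

160.58 spell power


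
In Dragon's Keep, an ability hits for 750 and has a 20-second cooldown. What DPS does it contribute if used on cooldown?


DPS = damage / cooldown
= 750 / 20
= 37.50

37.50 DPS


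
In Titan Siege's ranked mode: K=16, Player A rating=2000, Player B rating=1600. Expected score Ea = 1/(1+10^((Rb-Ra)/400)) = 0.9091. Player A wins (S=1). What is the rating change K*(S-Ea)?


Elo update: delta = K * (S - Ea), where S = 1 (wins)
S - Ea = 1 - 0.9091 = 0.0909
Rating change = 16 * 0.0909
= 1.45

1.45 rating points


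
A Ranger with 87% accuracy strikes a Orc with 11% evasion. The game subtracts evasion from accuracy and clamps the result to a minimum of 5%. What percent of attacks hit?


accuracy - evasion = 87 - 11 = 76
Apply floor: max(76, 5) = 76
Hit chance = 76%

76%


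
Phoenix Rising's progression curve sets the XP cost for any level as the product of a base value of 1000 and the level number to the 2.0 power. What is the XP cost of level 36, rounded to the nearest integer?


XP = 1000 * level^2.0
Substitute level = 36:
XP = 1000 * 36^2.0
= 1000 * 1296.0
= 1296000

1296000 XP


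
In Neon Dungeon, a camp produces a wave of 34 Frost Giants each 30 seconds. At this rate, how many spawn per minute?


Spawns per minute = count * (60 / interval)
= 34 * (60 / 30)
= 34 * 2.0
= 68.0

68.0 per minute


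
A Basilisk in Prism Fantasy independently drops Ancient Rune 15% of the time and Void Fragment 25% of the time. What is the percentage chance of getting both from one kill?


For independent events, P(both) = P(A) * P(B)
= 15% * 25%
= 375 / 100 %
= 3.75%

3.75%


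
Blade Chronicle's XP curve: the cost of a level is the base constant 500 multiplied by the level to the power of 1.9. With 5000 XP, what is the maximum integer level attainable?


XP = 500 * level^1.9, so level = (XP / 500)^(1/1.9)
= (5000 / 500)^(1/1.9)
= 10.0^0.5263
= 3.3598
Floor: level = 3

level 3


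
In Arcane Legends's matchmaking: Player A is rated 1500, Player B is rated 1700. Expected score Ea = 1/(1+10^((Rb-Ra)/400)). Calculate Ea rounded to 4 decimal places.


Elo expected score: Ea = 1/(1 + 10^((Rb-Ra)/400))
Rb - Ra = 1700 - 1500 = 200
(Rb-Ra)/400 = 200/400 = 0.5
10^0.5 = 3.162278
Ea = 1/(1 + 3.162278) = 1/4.162278 = 0.2403

0.2403


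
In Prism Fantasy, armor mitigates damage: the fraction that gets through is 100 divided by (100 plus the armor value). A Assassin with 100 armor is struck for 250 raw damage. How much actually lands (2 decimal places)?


actual = 250 * 100 / (100 + 100)
= 250 * 100 / 200
= 25000 / 200
= 125.00

125.00 damage


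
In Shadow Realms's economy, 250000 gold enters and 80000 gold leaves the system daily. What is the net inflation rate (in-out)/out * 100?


Net gold = 250000 - 80000 = 170000
Inflation rate = net / sunk * 100 = 170000 / 80000 * 100
= 2.125 * 100
= 212.50%

212.50%


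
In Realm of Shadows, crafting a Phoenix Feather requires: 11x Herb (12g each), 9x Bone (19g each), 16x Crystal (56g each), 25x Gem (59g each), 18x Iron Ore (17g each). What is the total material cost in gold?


Cost breakdown:
  Herb: 11 * 12 = 132
  Bone: 9 * 19 = 171
  Crystal: 16 * 56 = 896
  Gem: 25 * 59 = 1475
  Iron Ore: 18 * 17 = 306
Total = 132 + 171 + 896 + 1475 + 306 = 2980

2980 gold


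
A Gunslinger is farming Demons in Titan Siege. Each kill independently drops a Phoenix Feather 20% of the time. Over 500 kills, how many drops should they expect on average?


Expected drops = kills * (drop_rate / 100)
= 500 * (20 / 100)
= 500 * 0.2
= 100.0

100.0 drops


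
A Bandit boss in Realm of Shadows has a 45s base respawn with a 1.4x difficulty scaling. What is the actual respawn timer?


Respawn time = base * multiplier
= 45 * 1.4
= 63.0 seconds

63.0 seconds


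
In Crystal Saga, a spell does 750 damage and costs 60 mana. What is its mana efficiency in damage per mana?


Efficiency = damage / mana
= 750 / 60
= 12.50

12.50 dmg/mana


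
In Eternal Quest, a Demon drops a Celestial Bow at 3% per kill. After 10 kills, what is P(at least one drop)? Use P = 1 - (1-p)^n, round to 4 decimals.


P(at least one) = 1 - P(none) = 1 - (1-p)^n
p = 3/100 = 0.03
1 - p = 0.97
(1 - p)^10 = 0.97^10 = 0.737424
P(at least one) = 1 - 0.737424 = 0.2626

0.2626


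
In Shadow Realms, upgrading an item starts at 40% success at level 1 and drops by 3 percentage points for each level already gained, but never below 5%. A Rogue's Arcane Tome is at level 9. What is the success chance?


raw_rate = 40 - 3 * (9 - 1)
= 40 - 3 * 8
= 40 - 24
= 16
Apply floor: max(16, 5) = 16%

16%


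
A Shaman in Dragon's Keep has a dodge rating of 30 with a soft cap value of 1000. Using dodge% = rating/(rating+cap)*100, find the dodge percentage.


dodge% = 30 / (30 + 1000) * 100
= 30 / 1030 * 100
= 0.029126 * 100
= 2.91%

2.91%


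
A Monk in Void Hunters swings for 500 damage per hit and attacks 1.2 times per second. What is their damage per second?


DPS = damage * attack_speed
= 500 * 1.2
= 600.0

600.0 DPS


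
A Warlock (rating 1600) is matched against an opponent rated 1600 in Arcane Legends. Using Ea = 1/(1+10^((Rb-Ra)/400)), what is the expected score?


Elo expected score: Ea = 1/(1 + 10^((Rb-Ra)/400))
Rb - Ra = 1600 - 1600 = 0
(Rb-Ra)/400 = 0/400 = 0.0
10^0.0 = 1.0
Ea = 1/(1 + 1.0) = 1/2.0 = 0.5000

0.5000


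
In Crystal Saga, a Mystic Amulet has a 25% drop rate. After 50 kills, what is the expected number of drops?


Expected drops = kills * (drop_rate / 100)
= 50 * (25 / 100)
= 50 * 0.25
= 12.5

12.5 drops


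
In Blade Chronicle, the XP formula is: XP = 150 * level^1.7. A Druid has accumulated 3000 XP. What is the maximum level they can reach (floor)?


XP = 150 * level^1.7, so level = (XP / 150)^(1/1.7)
= (3000 / 150)^(1/1.7)
= 20.0^0.5882
= 5.8252
Floor: level = 5

level 5


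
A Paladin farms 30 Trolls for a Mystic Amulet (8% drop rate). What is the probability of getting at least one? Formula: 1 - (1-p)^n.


P(at least one) = 1 - P(none) = 1 - (1-p)^n
p = 8/100 = 0.08
1 - p = 0.92
(1 - p)^30 = 0.92^30 = 0.081966
P(at least one) = 1 - 0.081966 = 0.9180

0.9180


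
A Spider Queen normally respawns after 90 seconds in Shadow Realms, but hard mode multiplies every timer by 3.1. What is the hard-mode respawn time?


Respawn time = base * multiplier
= 90 * 3.1
= 279.0 seconds

279.0 seconds


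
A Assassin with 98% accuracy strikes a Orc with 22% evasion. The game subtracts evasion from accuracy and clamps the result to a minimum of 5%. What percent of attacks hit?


accuracy - evasion = 98 - 22 = 76
Apply floor: max(76, 5) = 76
Hit chance = 76%

76%


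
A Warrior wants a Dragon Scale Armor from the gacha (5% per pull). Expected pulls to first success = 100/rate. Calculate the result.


Expected pulls for a geometric distribution = 1/p = 100 / rate%
= 100 / 5
= 20.0

20.0 pulls


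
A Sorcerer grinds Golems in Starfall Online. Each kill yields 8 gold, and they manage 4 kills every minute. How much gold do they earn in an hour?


Gold per minute = 8 * 4 = 32
Gold per hour = 32 * 60 = 1920

1920 gold/hour


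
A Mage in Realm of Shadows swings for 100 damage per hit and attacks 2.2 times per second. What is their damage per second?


DPS = damage * attack_speed
= 100 * 2.2
= 220.0

220.0 DPS


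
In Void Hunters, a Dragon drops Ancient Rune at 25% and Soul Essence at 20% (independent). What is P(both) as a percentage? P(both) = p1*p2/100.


For independent events, P(both) = P(A) * P(B)
= 25% * 20%
= 500 / 100 %
= 5.0%

5.0%


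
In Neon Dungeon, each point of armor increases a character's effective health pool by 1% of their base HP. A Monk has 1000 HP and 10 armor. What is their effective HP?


EHP = 1000 * (1 + 10/100)
= 1000 * (1 + 0.1)
= 1000 * 1.1
= 1100.0

1100.0 EHP


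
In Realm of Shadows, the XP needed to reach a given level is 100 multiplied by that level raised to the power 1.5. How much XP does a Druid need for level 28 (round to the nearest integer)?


XP = 100 * level^1.5
Substitute level = 28:
XP = 100 * 28^1.5
= 100 * 148.1621
= 14816

14816 XP


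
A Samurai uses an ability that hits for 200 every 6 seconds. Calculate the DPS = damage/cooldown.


DPS = damage / cooldown
= 200 / 6
= 33.33

33.33 DPS


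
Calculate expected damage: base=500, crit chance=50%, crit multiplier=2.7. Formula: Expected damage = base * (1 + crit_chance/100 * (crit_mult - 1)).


E[dmg] = base * (1 + crit_chance * (crit_mult - 1))
cc as decimal = 50/100 = 0.5
cm - 1 = 2.7 - 1 = 1.7
Bonus factor = 0.5 * 1.7 = 0.85
Total multiplier = 1 + 0.85 = 1.85
Expected damage = 500 * 1.85 = 925.00

925.00 damage


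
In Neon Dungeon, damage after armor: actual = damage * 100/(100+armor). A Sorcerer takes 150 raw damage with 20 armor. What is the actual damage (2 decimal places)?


actual = 150 * 100 / (100 + 20)
= 150 * 100 / 120
= 15000 / 120
= 125.00

125.00 damage


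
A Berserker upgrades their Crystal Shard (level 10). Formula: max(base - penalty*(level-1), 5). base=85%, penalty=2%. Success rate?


raw_rate = 85 - 2 * (10 - 1)
= 85 - 2 * 9
= 85 - 18
= 67
Apply floor: max(67, 5) = 67%

67%


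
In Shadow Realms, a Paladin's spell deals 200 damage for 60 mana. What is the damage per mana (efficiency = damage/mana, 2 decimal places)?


Efficiency = damage / mana
= 200 / 60
= 3.33

3.33 dmg/mana


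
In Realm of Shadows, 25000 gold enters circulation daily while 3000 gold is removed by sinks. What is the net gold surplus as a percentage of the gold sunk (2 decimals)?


Net gold = 25000 - 3000 = 22000
Inflation rate = net / sunk * 100 = 22000 / 3000 * 100
= 7.333333 * 100
= 733.33%

733.33%


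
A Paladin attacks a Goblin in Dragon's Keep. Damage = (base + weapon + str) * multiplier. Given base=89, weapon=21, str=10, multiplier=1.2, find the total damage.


Sum base + weapon + str = 89 + 21 + 10 = 120
Multiply by 1.2:
120 * 1.2 = 144.0

144.0 damage


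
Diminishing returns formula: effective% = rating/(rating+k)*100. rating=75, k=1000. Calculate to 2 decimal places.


effective% = rating / (rating + k) * 100
= 75 / (75 + 1000) * 100
= 75 / 1075 * 100
= 0.069767 * 100
= 6.98%

6.98%


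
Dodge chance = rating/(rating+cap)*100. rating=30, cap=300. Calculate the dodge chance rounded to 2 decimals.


dodge% = 30 / (30 + 300) * 100
= 30 / 330 * 100
= 0.090909 * 100
= 9.09%

9.09%


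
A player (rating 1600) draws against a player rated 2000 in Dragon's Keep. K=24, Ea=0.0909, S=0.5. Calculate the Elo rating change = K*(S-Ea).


Elo update: delta = K * (S - Ea), where S = 0.5 (draws)
S - Ea = 0.5 - 0.0909 = 0.4091
Rating change = 24 * 0.4091
= 9.82

9.82 rating points


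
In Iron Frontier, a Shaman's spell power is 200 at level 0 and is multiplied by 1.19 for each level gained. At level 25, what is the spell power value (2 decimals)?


value = base * growth^level
= 200 * 1.19^25
= 200 * 77.388073
= 15477.61

15477.61 spell power


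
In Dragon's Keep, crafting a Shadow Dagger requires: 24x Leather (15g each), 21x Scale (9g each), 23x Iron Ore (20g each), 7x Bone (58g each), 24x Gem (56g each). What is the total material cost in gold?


Cost breakdown:
  Leather: 24 * 15 = 360
  Scale: 21 * 9 = 189
  Iron Ore: 23 * 20 = 460
  Bone: 7 * 58 = 406
  Gem: 24 * 56 = 1344
Total = 360 + 189 + 460 + 406 + 1344 = 2759

2759 gold


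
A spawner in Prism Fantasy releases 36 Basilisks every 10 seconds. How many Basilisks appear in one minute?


Spawns per minute = count * (60 / interval)
= 36 * (60 / 10)
= 36 * 6.0
= 216.0

216.0 per minute


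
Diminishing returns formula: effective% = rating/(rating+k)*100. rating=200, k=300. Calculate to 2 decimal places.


effective% = rating / (rating + k) * 100
= 200 / (200 + 300) * 100
= 200 / 500 * 100
= 0.4 * 100
= 40.00%

40.00%


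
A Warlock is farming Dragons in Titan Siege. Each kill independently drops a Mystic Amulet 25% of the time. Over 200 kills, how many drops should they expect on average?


Expected drops = kills * (drop_rate / 100)
= 200 * (25 / 100)
= 200 * 0.25
= 50.0

50.0 drops


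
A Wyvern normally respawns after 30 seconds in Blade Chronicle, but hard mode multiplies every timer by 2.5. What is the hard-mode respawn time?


Respawn time = base * multiplier
= 30 * 2.5
= 75.0 seconds

75.0 seconds


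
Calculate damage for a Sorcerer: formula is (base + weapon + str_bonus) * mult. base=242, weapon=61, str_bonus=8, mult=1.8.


Sum base + weapon + str = 242 + 61 + 8 = 311
Multiply by 1.8:
311 * 1.8 = 559.8

559.8 damage


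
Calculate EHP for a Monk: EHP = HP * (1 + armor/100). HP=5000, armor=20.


EHP = 5000 * (1 + 20/100)
= 5000 * (1 + 0.2)
= 5000 * 1.2
= 6000.0

6000.0 EHP


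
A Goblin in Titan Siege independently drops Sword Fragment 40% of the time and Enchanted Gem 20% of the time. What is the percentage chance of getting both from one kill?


For independent events, P(both) = P(A) * P(B)
= 40% * 20%
= 800 / 100 %
= 8.0%

8.0%


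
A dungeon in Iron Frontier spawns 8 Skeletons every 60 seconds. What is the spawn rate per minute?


Spawns per minute = count * (60 / interval)
= 8 * (60 / 60)
= 8 * 1.0
= 8.0

8.0 per minute


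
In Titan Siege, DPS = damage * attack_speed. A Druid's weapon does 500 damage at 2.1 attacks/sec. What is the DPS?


DPS = damage * attack_speed
= 500 * 2.1
= 1050.0

1050.0 DPS


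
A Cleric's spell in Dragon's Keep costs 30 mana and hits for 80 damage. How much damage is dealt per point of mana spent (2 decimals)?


Efficiency = damage / mana
= 80 / 30
= 2.67

2.67 dmg/mana


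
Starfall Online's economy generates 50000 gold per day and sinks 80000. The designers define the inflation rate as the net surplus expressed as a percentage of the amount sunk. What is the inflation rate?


Net gold = 50000 - 80000 = -30000
Inflation rate = net / sunk * 100 = -30000 / 80000 * 100
= -0.375 * 100
= -37.50%

-37.50%


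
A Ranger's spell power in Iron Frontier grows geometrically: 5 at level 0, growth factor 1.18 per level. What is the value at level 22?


value = base * growth^level
= 5 * 1.18^22
= 5 * 38.142061
= 190.71

190.71 spell power


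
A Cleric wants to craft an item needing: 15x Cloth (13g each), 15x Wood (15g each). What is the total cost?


Cost breakdown:
  Cloth: 15 * 13 = 195
  Wood: 15 * 15 = 225
Total = 195 + 225 = 420

420 gold


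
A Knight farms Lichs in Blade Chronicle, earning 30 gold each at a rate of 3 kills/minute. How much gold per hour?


Gold per minute = 30 * 3 = 90
Gold per hour = 90 * 60 = 5400

5400 gold/hour


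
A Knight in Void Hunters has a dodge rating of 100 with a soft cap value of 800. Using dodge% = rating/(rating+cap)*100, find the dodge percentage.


dodge% = 100 / (100 + 800) * 100
= 100 / 900 * 100
= 0.111111 * 100
= 11.11%

11.11%


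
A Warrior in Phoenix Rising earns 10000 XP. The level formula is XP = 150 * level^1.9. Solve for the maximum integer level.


XP = 150 * level^1.9, so level = (XP / 150)^(1/1.9)
= (10000 / 150)^(1/1.9)
= 66.6667^0.5263
= 9.1191
Floor: level = 9

level 9


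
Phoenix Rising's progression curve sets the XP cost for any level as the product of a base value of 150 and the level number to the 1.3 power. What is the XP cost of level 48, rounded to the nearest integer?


XP = 150 * level^1.3
Substitute level = 48:
XP = 150 * 48^1.3
= 150 * 153.3252
= 22999

22999 XP


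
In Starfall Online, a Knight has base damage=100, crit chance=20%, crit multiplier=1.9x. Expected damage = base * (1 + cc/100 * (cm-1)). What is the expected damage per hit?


E[dmg] = base * (1 + crit_chance * (crit_mult - 1))
cc as decimal = 20/100 = 0.2
cm - 1 = 1.9 - 1 = 0.9
Bonus factor = 0.2 * 0.9 = 0.18
Total multiplier = 1 + 0.18 = 1.18
Expected damage = 100 * 1.18 = 118.00

118.00 damage


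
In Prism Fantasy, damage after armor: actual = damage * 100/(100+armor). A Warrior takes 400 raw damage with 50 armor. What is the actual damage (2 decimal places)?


actual = 400 * 100 / (100 + 50)
= 400 * 100 / 150
= 40000 / 150
= 266.67

266.67 damage


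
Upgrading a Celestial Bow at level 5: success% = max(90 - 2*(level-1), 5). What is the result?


raw_rate = 90 - 2 * (5 - 1)
= 90 - 2 * 4
= 90 - 8
= 82
Apply floor: max(82, 5) = 82%

82%


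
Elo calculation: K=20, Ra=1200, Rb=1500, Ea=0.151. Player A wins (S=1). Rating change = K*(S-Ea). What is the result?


Elo update: delta = K * (S - Ea), where S = 1 (wins)
S - Ea = 1 - 0.151 = 0.849
Rating change = 20 * 0.849
= 16.98

16.98 rating points


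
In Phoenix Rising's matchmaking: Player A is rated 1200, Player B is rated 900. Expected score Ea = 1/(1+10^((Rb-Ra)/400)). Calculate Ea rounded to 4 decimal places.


Elo expected score: Ea = 1/(1 + 10^((Rb-Ra)/400))
Rb - Ra = 900 - 1200 = -300
(Rb-Ra)/400 = -300/400 = -0.75
10^-0.75 = 0.177828
Ea = 1/(1 + 0.177828) = 1/1.177828 = 0.8490

0.8490


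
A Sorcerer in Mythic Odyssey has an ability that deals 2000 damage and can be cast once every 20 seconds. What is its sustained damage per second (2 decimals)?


DPS = damage / cooldown
= 2000 / 20
= 100.00

100.00 DPS


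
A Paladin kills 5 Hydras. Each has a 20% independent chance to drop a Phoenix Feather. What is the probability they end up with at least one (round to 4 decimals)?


P(at least one) = 1 - P(none) = 1 - (1-p)^n
p = 20/100 = 0.2
1 - p = 0.8
(1 - p)^5 = 0.8^5 = 0.327680
P(at least one) = 1 - 0.327680 = 0.6723

0.6723


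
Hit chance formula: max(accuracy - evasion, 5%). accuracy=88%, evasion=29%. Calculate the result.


accuracy - evasion = 88 - 29 = 59
Apply floor: max(59, 5) = 59
Hit chance = 59%

59%


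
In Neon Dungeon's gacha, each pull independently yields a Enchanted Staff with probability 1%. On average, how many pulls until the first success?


Expected pulls for a geometric distribution = 1/p = 100 / rate%
= 100 / 1
= 100.0

100.0 pulls


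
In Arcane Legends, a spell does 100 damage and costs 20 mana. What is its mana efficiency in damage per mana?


Efficiency = damage / mana
= 100 / 20
= 5.00

5.00 dmg/mana


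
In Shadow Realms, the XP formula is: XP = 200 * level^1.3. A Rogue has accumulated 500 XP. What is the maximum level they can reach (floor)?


XP = 200 * level^1.3, so level = (XP / 200)^(1/1.3)
= (500 / 200)^(1/1.3)
= 2.5^0.7692
= 2.0235
Floor: level = 2

level 2


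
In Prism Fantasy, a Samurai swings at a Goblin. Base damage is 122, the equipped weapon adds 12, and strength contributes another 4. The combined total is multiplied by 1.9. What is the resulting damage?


Sum base + weapon + str = 122 + 12 + 4 = 138
Multiply by 1.9:
138 * 1.9 = 262.2

262.2 damage


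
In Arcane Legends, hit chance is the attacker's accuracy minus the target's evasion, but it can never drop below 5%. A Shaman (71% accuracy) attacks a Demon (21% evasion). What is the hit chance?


accuracy - evasion = 71 - 21 = 50
Apply floor: max(50, 5) = 50
Hit chance = 50%

50%


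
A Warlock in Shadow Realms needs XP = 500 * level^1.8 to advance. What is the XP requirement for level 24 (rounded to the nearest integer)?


XP = 500 * level^1.8
Substitute level = 24:
XP = 500 * 24^1.8
= 500 * 305.0565
= 152528

152528 XP


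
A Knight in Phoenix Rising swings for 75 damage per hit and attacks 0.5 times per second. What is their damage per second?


DPS = damage * attack_speed
= 75 * 0.5
= 37.5

37.5 DPS


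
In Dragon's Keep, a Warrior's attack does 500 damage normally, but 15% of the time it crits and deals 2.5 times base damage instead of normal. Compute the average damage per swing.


E[dmg] = base * (1 + crit_chance * (crit_mult - 1))
cc as decimal = 15/100 = 0.15
cm - 1 = 2.5 - 1 = 1.5
Bonus factor = 0.15 * 1.5 = 0.225
Total multiplier = 1 + 0.225 = 1.225
Expected damage = 500 * 1.225 = 612.50

612.50 damage


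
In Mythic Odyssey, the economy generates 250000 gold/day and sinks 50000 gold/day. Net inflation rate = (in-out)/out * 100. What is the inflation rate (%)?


Net gold = 250000 - 50000 = 200000
Inflation rate = net / sunk * 100 = 200000 / 50000 * 100
= 4.0 * 100
= 400.00%

400.00%


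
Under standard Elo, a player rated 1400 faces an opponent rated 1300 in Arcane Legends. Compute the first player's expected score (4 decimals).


Elo expected score: Ea = 1/(1 + 10^((Rb-Ra)/400))
Rb - Ra = 1300 - 1400 = -100
(Rb-Ra)/400 = -100/400 = -0.25
10^-0.25 = 0.562341
Ea = 1/(1 + 0.562341) = 1/1.562341 = 0.6401

0.6401


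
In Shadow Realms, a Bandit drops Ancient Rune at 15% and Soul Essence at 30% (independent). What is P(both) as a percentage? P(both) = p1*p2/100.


For independent events, P(both) = P(A) * P(B)
= 15% * 30%
= 450 / 100 %
= 4.5%

4.5%


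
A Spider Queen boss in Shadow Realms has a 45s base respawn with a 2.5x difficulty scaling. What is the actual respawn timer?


Respawn time = base * multiplier
= 45 * 2.5
= 112.5 seconds

112.5 seconds


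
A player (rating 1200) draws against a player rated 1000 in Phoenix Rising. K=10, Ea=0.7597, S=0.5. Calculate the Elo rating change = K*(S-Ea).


Elo update: delta = K * (S - Ea), where S = 0.5 (draws)
S - Ea = 0.5 - 0.7597 = -0.2597
Rating change = 10 * -0.2597
= -2.60

-2.60 rating points


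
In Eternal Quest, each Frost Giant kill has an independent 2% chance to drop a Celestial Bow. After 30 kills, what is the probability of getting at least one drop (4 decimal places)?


P(at least one) = 1 - P(none) = 1 - (1-p)^n
p = 2/100 = 0.02
1 - p = 0.98
(1 - p)^30 = 0.98^30 = 0.545484
P(at least one) = 1 - 0.545484 = 0.4545

0.4545


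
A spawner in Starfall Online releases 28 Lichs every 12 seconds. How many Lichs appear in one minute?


Spawns per minute = count * (60 / interval)
= 28 * (60 / 12)
= 28 * 5.0
= 140.0

140.0 per minute


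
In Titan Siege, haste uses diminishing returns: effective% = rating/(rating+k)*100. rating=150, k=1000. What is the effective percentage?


effective% = rating / (rating + k) * 100
= 150 / (150 + 1000) * 100
= 150 / 1150 * 100
= 0.130435 * 100
= 13.04%

13.04%


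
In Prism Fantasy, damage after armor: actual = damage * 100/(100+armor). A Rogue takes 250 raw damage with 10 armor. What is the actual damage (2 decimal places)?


actual = 250 * 100 / (100 + 10)
= 250 * 100 / 110
= 25000 / 110
= 227.27

227.27 damage


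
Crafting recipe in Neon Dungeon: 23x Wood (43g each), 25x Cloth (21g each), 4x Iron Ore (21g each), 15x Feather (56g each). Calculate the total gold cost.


Cost breakdown:
  Wood: 23 * 43 = 989
  Cloth: 25 * 21 = 525
  Iron Ore: 4 * 21 = 84
  Feather: 15 * 56 = 840
Total = 989 + 525 + 84 + 840 = 2438

2438 gold


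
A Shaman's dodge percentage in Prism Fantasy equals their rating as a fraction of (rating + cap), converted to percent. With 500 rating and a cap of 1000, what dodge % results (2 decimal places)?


dodge% = 500 / (500 + 1000) * 100
= 500 / 1500 * 100
= 0.333333 * 100
= 33.33%

33.33%


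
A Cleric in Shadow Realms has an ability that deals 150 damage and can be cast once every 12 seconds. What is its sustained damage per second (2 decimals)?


DPS = damage / cooldown
= 150 / 12
= 12.50

12.50 DPS


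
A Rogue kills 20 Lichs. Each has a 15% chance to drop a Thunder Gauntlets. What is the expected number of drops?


Expected drops = kills * (drop_rate / 100)
= 20 * (15 / 100)
= 20 * 0.15
= 3.0

3.0 drops


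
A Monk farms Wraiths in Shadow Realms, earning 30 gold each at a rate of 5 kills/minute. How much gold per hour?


Gold per minute = 30 * 5 = 150
Gold per hour = 150 * 60 = 9000

9000 gold/hour


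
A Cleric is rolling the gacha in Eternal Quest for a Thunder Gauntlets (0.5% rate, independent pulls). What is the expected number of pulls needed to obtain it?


Expected pulls for a geometric distribution = 1/p = 100 / rate%
= 100 / 0.5
= 200.0

200.0 pulls


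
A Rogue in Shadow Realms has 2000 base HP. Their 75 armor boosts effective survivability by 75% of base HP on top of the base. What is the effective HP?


EHP = 2000 * (1 + 75/100)
= 2000 * (1 + 0.75)
= 2000 * 1.75
= 3500.0

3500.0 EHP


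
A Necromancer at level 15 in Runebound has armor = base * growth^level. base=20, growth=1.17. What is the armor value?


value = base * growth^level
= 20 * 1.17^15
= 20 * 10.538721
= 210.77

210.77 armor


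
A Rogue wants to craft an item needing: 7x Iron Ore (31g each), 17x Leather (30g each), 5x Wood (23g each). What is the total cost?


Cost breakdown:
  Iron Ore: 7 * 31 = 217
  Leather: 17 * 30 = 510
  Wood: 5 * 23 = 115
Total = 217 + 510 + 115 = 842

842 gold


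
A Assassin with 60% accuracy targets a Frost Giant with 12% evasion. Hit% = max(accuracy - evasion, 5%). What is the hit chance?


accuracy - evasion = 60 - 12 = 48
Apply floor: max(48, 5) = 48
Hit chance = 48%

48%


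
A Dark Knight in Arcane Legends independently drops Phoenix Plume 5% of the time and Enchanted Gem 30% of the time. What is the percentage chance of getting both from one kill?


For independent events, P(both) = P(A) * P(B)
= 5% * 30%
= 150 / 100 %
= 1.5%

1.5%


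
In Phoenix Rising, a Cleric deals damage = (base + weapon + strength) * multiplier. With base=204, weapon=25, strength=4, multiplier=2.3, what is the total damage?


Sum base + weapon + str = 204 + 25 + 4 = 233
Multiply by 2.3:
233 * 2.3 = 535.9

535.9 damage


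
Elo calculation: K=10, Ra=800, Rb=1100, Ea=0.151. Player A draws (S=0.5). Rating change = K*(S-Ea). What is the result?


Elo update: delta = K * (S - Ea), where S = 0.5 (draws)
S - Ea = 0.5 - 0.151 = 0.349
Rating change = 10 * 0.349
= 3.49

3.49 rating points


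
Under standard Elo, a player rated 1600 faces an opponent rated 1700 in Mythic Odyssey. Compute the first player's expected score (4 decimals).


Elo expected score: Ea = 1/(1 + 10^((Rb-Ra)/400))
Rb - Ra = 1700 - 1600 = 100
(Rb-Ra)/400 = 100/400 = 0.25
10^0.25 = 1.778279
Ea = 1/(1 + 1.778279) = 1/2.778279 = 0.3599

0.3599


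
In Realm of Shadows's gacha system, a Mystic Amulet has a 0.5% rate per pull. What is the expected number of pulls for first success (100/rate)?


Expected pulls for a geometric distribution = 1/p = 100 / rate%
= 100 / 0.5
= 200.0

200.0 pulls


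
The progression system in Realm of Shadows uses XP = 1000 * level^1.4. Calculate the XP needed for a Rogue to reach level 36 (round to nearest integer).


XP = 1000 * level^1.4
Substitute level = 36:
XP = 1000 * 36^1.4
= 1000 * 150.9467
= 150947

150947 XP


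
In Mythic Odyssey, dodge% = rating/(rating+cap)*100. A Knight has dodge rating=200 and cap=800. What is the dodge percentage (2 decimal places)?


dodge% = 200 / (200 + 800) * 100
= 200 / 1000 * 100
= 0.2 * 100
= 20.00%

20.00%


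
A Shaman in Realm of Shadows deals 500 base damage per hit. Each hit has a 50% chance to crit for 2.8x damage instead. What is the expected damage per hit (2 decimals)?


E[dmg] = base * (1 + crit_chance * (crit_mult - 1))
cc as decimal = 50/100 = 0.5
cm - 1 = 2.8 - 1 = 1.8
Bonus factor = 0.5 * 1.8 = 0.9
Total multiplier = 1 + 0.9 = 1.9
Expected damage = 500 * 1.9 = 950.00

950.00 damage


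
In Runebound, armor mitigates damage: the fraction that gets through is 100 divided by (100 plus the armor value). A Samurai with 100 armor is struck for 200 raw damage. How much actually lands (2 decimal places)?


actual = 200 * 100 / (100 + 100)
= 200 * 100 / 200
= 20000 / 200
= 100.00

100.00 damage


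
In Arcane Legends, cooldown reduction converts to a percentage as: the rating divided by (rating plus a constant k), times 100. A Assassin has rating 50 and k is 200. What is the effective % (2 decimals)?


effective% = rating / (rating + k) * 100
= 50 / (50 + 200) * 100
= 50 / 250 * 100
= 0.2 * 100
= 20.00%

20.00%


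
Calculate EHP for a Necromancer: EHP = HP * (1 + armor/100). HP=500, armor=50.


EHP = 500 * (1 + 50/100)
= 500 * (1 + 0.5)
= 500 * 1.5
= 750.0

750.0 EHP


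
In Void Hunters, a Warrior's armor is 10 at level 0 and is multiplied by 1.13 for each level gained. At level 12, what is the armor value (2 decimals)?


value = base * growth^level
= 10 * 1.13^12
= 10 * 4.334523
= 43.35

43.35 armor


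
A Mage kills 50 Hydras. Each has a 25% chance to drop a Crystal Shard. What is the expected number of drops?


Expected drops = kills * (drop_rate / 100)
= 50 * (25 / 100)
= 50 * 0.25
= 12.5

12.5 drops


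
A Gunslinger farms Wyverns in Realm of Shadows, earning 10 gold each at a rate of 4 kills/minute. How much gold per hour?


Gold per minute = 10 * 4 = 40
Gold per hour = 40 * 60 = 2400

2400 gold/hour


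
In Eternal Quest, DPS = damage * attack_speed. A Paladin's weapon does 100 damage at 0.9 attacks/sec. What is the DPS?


DPS = damage * attack_speed
= 100 * 0.9
= 90.0

90.0 DPS


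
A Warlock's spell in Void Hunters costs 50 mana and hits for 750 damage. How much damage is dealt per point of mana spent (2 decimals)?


Efficiency = damage / mana
= 750 / 50
= 15.00

15.00 dmg/mana


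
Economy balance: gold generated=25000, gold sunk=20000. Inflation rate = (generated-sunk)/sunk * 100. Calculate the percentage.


Net gold = 25000 - 20000 = 5000
Inflation rate = net / sunk * 100 = 5000 / 20000 * 100
= 0.25 * 100
= 25.00%

25.00%


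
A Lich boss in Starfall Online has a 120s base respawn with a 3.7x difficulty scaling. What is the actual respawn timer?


Respawn time = base * multiplier
= 120 * 3.7
= 444.0 seconds

444.0 seconds


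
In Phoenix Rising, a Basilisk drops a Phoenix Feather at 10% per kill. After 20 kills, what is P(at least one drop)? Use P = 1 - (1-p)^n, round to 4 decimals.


P(at least one) = 1 - P(none) = 1 - (1-p)^n
p = 10/100 = 0.1
1 - p = 0.9
(1 - p)^20 = 0.9^20 = 0.121577
P(at least one) = 1 - 0.121577 = 0.8784

0.8784


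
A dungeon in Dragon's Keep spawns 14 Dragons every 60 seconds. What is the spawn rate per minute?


Spawns per minute = count * (60 / interval)
= 14 * (60 / 60)
= 14 * 1.0
= 14.0

14.0 per minute


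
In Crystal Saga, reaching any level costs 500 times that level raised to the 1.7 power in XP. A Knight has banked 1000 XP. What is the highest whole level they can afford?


XP = 500 * level^1.7, so level = (XP / 500)^(1/1.7)
= (1000 / 500)^(1/1.7)
= 2.0^0.5882
= 1.5034
Floor: level = 1

level 1


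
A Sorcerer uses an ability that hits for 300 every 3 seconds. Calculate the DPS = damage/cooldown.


DPS = damage / cooldown
= 300 / 3
= 100.00

100.00 DPS


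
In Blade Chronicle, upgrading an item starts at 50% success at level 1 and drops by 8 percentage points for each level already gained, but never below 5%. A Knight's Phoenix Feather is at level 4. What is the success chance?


raw_rate = 50 - 8 * (4 - 1)
= 50 - 8 * 3
= 50 - 24
= 26
Apply floor: max(26, 5) = 26%

26%


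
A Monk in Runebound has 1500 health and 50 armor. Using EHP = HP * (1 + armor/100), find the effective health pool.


EHP = 1500 * (1 + 50/100)
= 1500 * (1 + 0.5)
= 1500 * 1.5
= 2250.0

2250.0 EHP


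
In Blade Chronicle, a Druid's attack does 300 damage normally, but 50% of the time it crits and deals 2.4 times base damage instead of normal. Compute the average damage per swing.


E[dmg] = base * (1 + crit_chance * (crit_mult - 1))
cc as decimal = 50/100 = 0.5
cm - 1 = 2.4 - 1 = 1.4
Bonus factor = 0.5 * 1.4 = 0.7
Total multiplier = 1 + 0.7 = 1.7
Expected damage = 300 * 1.7 = 510.00

510.00 damage


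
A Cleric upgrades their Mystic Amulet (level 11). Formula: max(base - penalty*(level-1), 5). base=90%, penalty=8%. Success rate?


raw_rate = 90 - 8 * (11 - 1)
= 90 - 8 * 10
= 90 - 80
= 10
Apply floor: max(10, 5) = 10%

10%


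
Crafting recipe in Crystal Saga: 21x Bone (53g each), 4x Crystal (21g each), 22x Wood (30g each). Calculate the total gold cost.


Cost breakdown:
  Bone: 21 * 53 = 1113
  Crystal: 4 * 21 = 84
  Wood: 22 * 30 = 660
Total = 1113 + 84 + 660 = 1857

1857 gold
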